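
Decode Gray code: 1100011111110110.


Gray code: 1100011111110110
MSB stays the same: 1
Each subsequent bit = prev_binary XOR current_gray:
  B[1] = 1 XOR 1 = 0
  B[2] = 0 XOR 0 = 0
  B[3] = 0 XOR 0 = 0
  B[4] = 0 XOR 0 = 0
  B[5] = 0 XOR 1 = 1
  B[6] = 1 XOR 1 = 0
  B[7] = 0 XOR 1 = 1
  B[8] = 1 XOR 1 = 0
  B[9] = 0 XOR 1 = 1
  B[10] = 1 XOR 1 = 0
  B[11] = 0 XOR 1 = 1
  B[12] = 1 XOR 0 = 1
  B[13] = 1 XOR 1 = 0
  B[14] = 0 XOR 1 = 1
  B[15] = 1 XOR 0 = 1
= 1000010101011011 (34139 decimal)


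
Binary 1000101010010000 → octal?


Group into 3-bit groups: 001000101010010000
  001 = 1
  000 = 0
  101 = 5
  010 = 2
  010 = 2
  000 = 0
= 0o105220


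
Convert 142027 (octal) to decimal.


Positional values:
Position 0: 7 × 8^0 = 7
Position 1: 2 × 8^1 = 16
Position 2: 0 × 8^2 = 0
Position 3: 2 × 8^3 = 1024
Position 4: 4 × 8^4 = 16384
Position 5: 1 × 8^5 = 32768
Sum = 7 + 16 + 0 + 1024 + 16384 + 32768
= 50199


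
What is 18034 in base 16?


Divide by 16 repeatedly:
18034 ÷ 16 = 1127 remainder 2 (2)
1127 ÷ 16 = 70 remainder 7 (7)
70 ÷ 16 = 4 remainder 6 (6)
4 ÷ 16 = 0 remainder 4 (4)
Reading remainders bottom-up:
= 0x4672


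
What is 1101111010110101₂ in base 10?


Positional values:
Bit 0: 1 × 2^0 = 1
Bit 2: 1 × 2^2 = 4
Bit 4: 1 × 2^4 = 16
Bit 5: 1 × 2^5 = 32
Bit 7: 1 × 2^7 = 128
Bit 9: 1 × 2^9 = 512
Bit 10: 1 × 2^10 = 1024
Bit 11: 1 × 2^11 = 2048
Bit 12: 1 × 2^12 = 4096
Bit 14: 1 × 2^14 = 16384
Bit 15: 1 × 2^15 = 32768
Sum = 1 + 4 + 16 + 32 + 128 + 512 + 1024 + 2048 + 4096 + 16384 + 32768
= 57013


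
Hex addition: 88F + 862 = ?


Align and add column by column (LSB to MSB, each column mod 16 with carry):
  088F
+ 0862
  ----
  col 0: F(15) + 2(2) + 0 (carry in) = 17 → 1(1), carry out 1
  col 1: 8(8) + 6(6) + 1 (carry in) = 15 → F(15), carry out 0
  col 2: 8(8) + 8(8) + 0 (carry in) = 16 → 0(0), carry out 1
  col 3: 0(0) + 0(0) + 1 (carry in) = 1 → 1(1), carry out 0
Reading digits MSB→LSB: 10F1
Strip leading zeros: 10F1
= 0x10F1


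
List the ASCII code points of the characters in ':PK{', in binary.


String: ':PK{'  (4 characters)
Per-character ASCII lookup:
  ':': special character: ':' = 58 → 111010
  'P': uppercase starts at 65: 'P' = 65 + 15 = 80 → 1010000
  'K': uppercase starts at 65: 'K' = 65 + 10 = 75 → 1001011
  '{': special character: '{' = 123 → 1111011
= 111010 1010000 1001011 1111011


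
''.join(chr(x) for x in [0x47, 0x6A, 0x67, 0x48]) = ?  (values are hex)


Codes (hex): 0x47 0x6A 0x67 0x48
Per-code ASCII lookup:
  0x47 = 71  (range 65-90: uppercase, 71 - 65 = 6) → 'G'
  0x6A = 106  (range 97-122: lowercase, 106 - 97 = 9) → 'j'
  0x67 = 103  (range 97-122: lowercase, 103 - 97 = 6) → 'g'
  0x48 = 72  (range 65-90: uppercase, 72 - 65 = 7) → 'H'
= 'GjgH'


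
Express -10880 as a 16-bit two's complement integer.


Original: 0010101010000000
Step 1 - Invert all bits: 1101010101111111
Step 2 - Add 1: 1101010101111111 + 1
= 1101010110000000 (represents -10880)


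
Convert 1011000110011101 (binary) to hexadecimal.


Group into 4-bit nibbles: 1011000110011101
  1011 = B
  0001 = 1
  1001 = 9
  1101 = D
= 0xB19D


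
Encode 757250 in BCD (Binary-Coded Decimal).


Each digit → 4-bit binary:
  7 → 0111
  5 → 0101
  7 → 0111
  2 → 0010
  5 → 0101
  0 → 0000
= 0111 0101 0111 0010 0101 0000


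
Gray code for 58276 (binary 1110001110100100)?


Binary: 1110001110100100
Gray code: G = B XOR (B >> 1)
B >> 1 = 0111000111010010
1110001110100100 XOR 0111000111010010:
  1 XOR 0 = 1
  1 XOR 1 = 0
  1 XOR 1 = 0
  0 XOR 1 = 1
  0 XOR 0 = 0
  0 XOR 0 = 0
  1 XOR 0 = 1
  1 XOR 1 = 0
  1 XOR 1 = 0
  0 XOR 1 = 1
  1 XOR 0 = 1
  0 XOR 1 = 1
  0 XOR 0 = 0
  1 XOR 0 = 1
  0 XOR 1 = 1
  0 XOR 0 = 0
= 1001001001110110


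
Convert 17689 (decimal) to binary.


Divide by 2 repeatedly:
17689 ÷ 2 = 8844 remainder 1
8844 ÷ 2 = 4422 remainder 0
4422 ÷ 2 = 2211 remainder 0
2211 ÷ 2 = 1105 remainder 1
1105 ÷ 2 = 552 remainder 1
552 ÷ 2 = 276 remainder 0
276 ÷ 2 = 138 remainder 0
138 ÷ 2 = 69 remainder 0
69 ÷ 2 = 34 remainder 1
34 ÷ 2 = 17 remainder 0
17 ÷ 2 = 8 remainder 1
8 ÷ 2 = 4 remainder 0
4 ÷ 2 = 2 remainder 0
2 ÷ 2 = 1 remainder 0
1 ÷ 2 = 0 remainder 1
Reading remainders bottom-up:
= 100010100011001


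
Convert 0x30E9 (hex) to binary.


Each hex digit → 4 binary bits:
  3 = 0011
  0 = 0000
  E = 1110
  9 = 1001
Concatenate: 0011 0000 1110 1001
= 0011000011101001


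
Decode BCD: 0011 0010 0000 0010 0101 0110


Each 4-bit group → digit:
  0011 → 3
  0010 → 2
  0000 → 0
  0010 → 2
  0101 → 5
  0110 → 6
= 320256


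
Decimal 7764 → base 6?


Divide by 6 repeatedly:
7764 ÷ 6 = 1294 remainder 0
1294 ÷ 6 = 215 remainder 4
215 ÷ 6 = 35 remainder 5
35 ÷ 6 = 5 remainder 5
5 ÷ 6 = 0 remainder 5
Reading remainders bottom-up:
= 55540


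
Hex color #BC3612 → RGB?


Hex: #BC3612
R = BC₁₆ = 188
G = 36₁₆ = 54
B = 12₁₆ = 18
= RGB(188, 54, 18)


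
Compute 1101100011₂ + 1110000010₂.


Align and add column by column (LSB to MSB, carry propagating):
  01101100011
+ 01110000010
  -----------
  col 0: 1 + 0 + 0 (carry in) = 1 → bit 1, carry out 0
  col 1: 1 + 1 + 0 (carry in) = 2 → bit 0, carry out 1
  col 2: 0 + 0 + 1 (carry in) = 1 → bit 1, carry out 0
  col 3: 0 + 0 + 0 (carry in) = 0 → bit 0, carry out 0
  col 4: 0 + 0 + 0 (carry in) = 0 → bit 0, carry out 0
  col 5: 1 + 0 + 0 (carry in) = 1 → bit 1, carry out 0
  col 6: 1 + 0 + 0 (carry in) = 1 → bit 1, carry out 0
  col 7: 0 + 1 + 0 (carry in) = 1 → bit 1, carry out 0
  col 8: 1 + 1 + 0 (carry in) = 2 → bit 0, carry out 1
  col 9: 1 + 1 + 1 (carry in) = 3 → bit 1, carry out 1
  col 10: 0 + 0 + 1 (carry in) = 1 → bit 1, carry out 0
Reading bits MSB→LSB: 11011100101
Strip leading zeros: 11011100101
= 11011100101


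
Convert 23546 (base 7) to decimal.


Positional values (base 7):
  6 × 7^0 = 6 × 1 = 6
  4 × 7^1 = 4 × 7 = 28
  5 × 7^2 = 5 × 49 = 245
  3 × 7^3 = 3 × 343 = 1029
  2 × 7^4 = 2 × 2401 = 4802
Sum = 6 + 28 + 245 + 1029 + 4802
= 6110


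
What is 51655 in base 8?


Divide by 8 repeatedly:
51655 ÷ 8 = 6456 remainder 7
6456 ÷ 8 = 807 remainder 0
807 ÷ 8 = 100 remainder 7
100 ÷ 8 = 12 remainder 4
12 ÷ 8 = 1 remainder 4
1 ÷ 8 = 0 remainder 1
Reading remainders bottom-up:
= 0o144707


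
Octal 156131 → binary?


Each octal digit → 3 binary bits:
  1 = 001
  5 = 101
  6 = 110
  1 = 001
  3 = 011
  1 = 001
Concatenate: 001 101 110 001 011 001
= 001101110001011001


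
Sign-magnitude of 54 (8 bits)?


Sign bit: 0 (positive)
Magnitude: 54 = 0110110
= 00110110


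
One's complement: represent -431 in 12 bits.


Original: 000110101111
Invert all bits:
  bit 0: 0 → 1
  bit 1: 0 → 1
  bit 2: 0 → 1
  bit 3: 1 → 0
  bit 4: 1 → 0
  bit 5: 0 → 1
  bit 6: 1 → 0
  bit 7: 0 → 1
  bit 8: 1 → 0
  bit 9: 1 → 0
  bit 10: 1 → 0
  bit 11: 1 → 0
= 111001010000


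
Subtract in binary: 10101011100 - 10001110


Align and subtract column by column (LSB to MSB, borrowing when needed):
  10101011100
- 00010001110
  -----------
  col 0: (0 - 0 borrow-in) - 0 → 0 - 0 = 0, borrow out 0
  col 1: (0 - 0 borrow-in) - 1 → borrow from next column: (0+2) - 1 = 1, borrow out 1
  col 2: (1 - 1 borrow-in) - 1 → borrow from next column: (0+2) - 1 = 1, borrow out 1
  col 3: (1 - 1 borrow-in) - 1 → borrow from next column: (0+2) - 1 = 1, borrow out 1
  col 4: (1 - 1 borrow-in) - 0 → 0 - 0 = 0, borrow out 0
  col 5: (0 - 0 borrow-in) - 0 → 0 - 0 = 0, borrow out 0
  col 6: (1 - 0 borrow-in) - 0 → 1 - 0 = 1, borrow out 0
  col 7: (0 - 0 borrow-in) - 1 → borrow from next column: (0+2) - 1 = 1, borrow out 1
  col 8: (1 - 1 borrow-in) - 0 → 0 - 0 = 0, borrow out 0
  col 9: (0 - 0 borrow-in) - 0 → 0 - 0 = 0, borrow out 0
  col 10: (1 - 0 borrow-in) - 0 → 1 - 0 = 1, borrow out 0
Reading bits MSB→LSB: 10011001110
Strip leading zeros: 10011001110
= 10011001110


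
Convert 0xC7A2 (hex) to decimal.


Positional values:
Position 0: 2 × 16^0 = 2 × 1 = 2
Position 1: A × 16^1 = 10 × 16 = 160
Position 2: 7 × 16^2 = 7 × 256 = 1792
Position 3: C × 16^3 = 12 × 4096 = 49152
Sum = 2 + 160 + 1792 + 49152
= 51106


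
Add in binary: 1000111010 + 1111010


Align and add column by column (LSB to MSB, carry propagating):
  01000111010
+ 00001111010
  -----------
  col 0: 0 + 0 + 0 (carry in) = 0 → bit 0, carry out 0
  col 1: 1 + 1 + 0 (carry in) = 2 → bit 0, carry out 1
  col 2: 0 + 0 + 1 (carry in) = 1 → bit 1, carry out 0
  col 3: 1 + 1 + 0 (carry in) = 2 → bit 0, carry out 1
  col 4: 1 + 1 + 1 (carry in) = 3 → bit 1, carry out 1
  col 5: 1 + 1 + 1 (carry in) = 3 → bit 1, carry out 1
  col 6: 0 + 1 + 1 (carry in) = 2 → bit 0, carry out 1
  col 7: 0 + 0 + 1 (carry in) = 1 → bit 1, carry out 0
  col 8: 0 + 0 + 0 (carry in) = 0 → bit 0, carry out 0
  col 9: 1 + 0 + 0 (carry in) = 1 → bit 1, carry out 0
  col 10: 0 + 0 + 0 (carry in) = 0 → bit 0, carry out 0
Reading bits MSB→LSB: 01010110100
Strip leading zeros: 1010110100
= 1010110100


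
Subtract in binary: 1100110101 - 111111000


Align and subtract column by column (LSB to MSB, borrowing when needed):
  1100110101
- 0111111000
  ----------
  col 0: (1 - 0 borrow-in) - 0 → 1 - 0 = 1, borrow out 0
  col 1: (0 - 0 borrow-in) - 0 → 0 - 0 = 0, borrow out 0
  col 2: (1 - 0 borrow-in) - 0 → 1 - 0 = 1, borrow out 0
  col 3: (0 - 0 borrow-in) - 1 → borrow from next column: (0+2) - 1 = 1, borrow out 1
  col 4: (1 - 1 borrow-in) - 1 → borrow from next column: (0+2) - 1 = 1, borrow out 1
  col 5: (1 - 1 borrow-in) - 1 → borrow from next column: (0+2) - 1 = 1, borrow out 1
  col 6: (0 - 1 borrow-in) - 1 → borrow from next column: (-1+2) - 1 = 0, borrow out 1
  col 7: (0 - 1 borrow-in) - 1 → borrow from next column: (-1+2) - 1 = 0, borrow out 1
  col 8: (1 - 1 borrow-in) - 1 → borrow from next column: (0+2) - 1 = 1, borrow out 1
  col 9: (1 - 1 borrow-in) - 0 → 0 - 0 = 0, borrow out 0
Reading bits MSB→LSB: 0100111101
Strip leading zeros: 100111101
= 100111101


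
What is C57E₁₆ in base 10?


Positional values:
Position 0: E × 16^0 = 14 × 1 = 14
Position 1: 7 × 16^1 = 7 × 16 = 112
Position 2: 5 × 16^2 = 5 × 256 = 1280
Position 3: C × 16^3 = 12 × 4096 = 49152
Sum = 14 + 112 + 1280 + 49152
= 50558


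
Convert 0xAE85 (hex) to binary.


Each hex digit → 4 binary bits:
  A = 1010
  E = 1110
  8 = 1000
  5 = 0101
Concatenate: 1010 1110 1000 0101
= 1010111010000101


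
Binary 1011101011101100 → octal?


Group into 3-bit groups: 001011101011101100
  001 = 1
  011 = 3
  101 = 5
  011 = 3
  101 = 5
  100 = 4
= 0o135354


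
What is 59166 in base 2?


Divide by 2 repeatedly:
59166 ÷ 2 = 29583 remainder 0
29583 ÷ 2 = 14791 remainder 1
14791 ÷ 2 = 7395 remainder 1
7395 ÷ 2 = 3697 remainder 1
3697 ÷ 2 = 1848 remainder 1
1848 ÷ 2 = 924 remainder 0
924 ÷ 2 = 462 remainder 0
462 ÷ 2 = 231 remainder 0
231 ÷ 2 = 115 remainder 1
115 ÷ 2 = 57 remainder 1
57 ÷ 2 = 28 remainder 1
28 ÷ 2 = 14 remainder 0
14 ÷ 2 = 7 remainder 0
7 ÷ 2 = 3 remainder 1
3 ÷ 2 = 1 remainder 1
1 ÷ 2 = 0 remainder 1
Reading remainders bottom-up:
= 1110011100011110


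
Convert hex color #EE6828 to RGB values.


Hex: #EE6828
R = EE₁₆ = 238
G = 68₁₆ = 104
B = 28₁₆ = 40
= RGB(238, 104, 40)


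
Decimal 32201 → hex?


Divide by 16 repeatedly:
32201 ÷ 16 = 2012 remainder 9 (9)
2012 ÷ 16 = 125 remainder 12 (C)
125 ÷ 16 = 7 remainder 13 (D)
7 ÷ 16 = 0 remainder 7 (7)
Reading remainders bottom-up:
= 0x7DC9


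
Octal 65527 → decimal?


Positional values:
Position 0: 7 × 8^0 = 7
Position 1: 2 × 8^1 = 16
Position 2: 5 × 8^2 = 320
Position 3: 5 × 8^3 = 2560
Position 4: 6 × 8^4 = 24576
Sum = 7 + 16 + 320 + 2560 + 24576
= 27479


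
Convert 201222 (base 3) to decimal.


Positional values (base 3):
  2 × 3^0 = 2 × 1 = 2
  2 × 3^1 = 2 × 3 = 6
  2 × 3^2 = 2 × 9 = 18
  1 × 3^3 = 1 × 27 = 27
  0 × 3^4 = 0 × 81 = 0
  2 × 3^5 = 2 × 243 = 486
Sum = 2 + 6 + 18 + 27 + 0 + 486
= 539


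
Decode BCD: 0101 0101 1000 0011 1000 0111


Each 4-bit group → digit:
  0101 → 5
  0101 → 5
  1000 → 8
  0011 → 3
  1000 → 8
  0111 → 7
= 558387


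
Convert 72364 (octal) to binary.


Each octal digit → 3 binary bits:
  7 = 111
  2 = 010
  3 = 011
  6 = 110
  4 = 100
Concatenate: 111 010 011 110 100
= 111010011110100


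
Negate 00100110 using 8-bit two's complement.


Original: 00100110
Step 1 - Invert all bits: 11011001
Step 2 - Add 1: 11011001 + 1
= 11011010 (represents -38)


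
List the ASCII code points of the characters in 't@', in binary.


String: 't@'  (2 characters)
Per-character ASCII lookup:
  't': lowercase starts at 97: 't' = 97 + 19 = 116 → 1110100
  '@': special character: '@' = 64 → 1000000
= 1110100 1000000


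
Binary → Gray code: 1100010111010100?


Binary: 1100010111010100
Gray code: G = B XOR (B >> 1)
B >> 1 = 0110001011101010
1100010111010100 XOR 0110001011101010:
  1 XOR 0 = 1
  1 XOR 1 = 0
  0 XOR 1 = 1
  0 XOR 0 = 0
  0 XOR 0 = 0
  1 XOR 0 = 1
  0 XOR 1 = 1
  1 XOR 0 = 1
  1 XOR 1 = 0
  1 XOR 1 = 0
  0 XOR 1 = 1
  1 XOR 0 = 1
  0 XOR 1 = 1
  1 XOR 0 = 1
  0 XOR 1 = 1
  0 XOR 0 = 0
= 1010011100111110


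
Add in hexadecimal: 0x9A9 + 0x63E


Align and add column by column (LSB to MSB, each column mod 16 with carry):
  09A9
+ 063E
  ----
  col 0: 9(9) + E(14) + 0 (carry in) = 23 → 7(7), carry out 1
  col 1: A(10) + 3(3) + 1 (carry in) = 14 → E(14), carry out 0
  col 2: 9(9) + 6(6) + 0 (carry in) = 15 → F(15), carry out 0
  col 3: 0(0) + 0(0) + 0 (carry in) = 0 → 0(0), carry out 0
Reading digits MSB→LSB: 0FE7
Strip leading zeros: FE7
= 0xFE7


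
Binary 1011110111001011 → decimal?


Positional values:
Bit 0: 1 × 2^0 = 1
Bit 1: 1 × 2^1 = 2
Bit 3: 1 × 2^3 = 8
Bit 6: 1 × 2^6 = 64
Bit 7: 1 × 2^7 = 128
Bit 8: 1 × 2^8 = 256
Bit 10: 1 × 2^10 = 1024
Bit 11: 1 × 2^11 = 2048
Bit 12: 1 × 2^12 = 4096
Bit 13: 1 × 2^13 = 8192
Bit 15: 1 × 2^15 = 32768
Sum = 1 + 2 + 8 + 64 + 128 + 256 + 1024 + 2048 + 4096 + 8192 + 32768
= 48587


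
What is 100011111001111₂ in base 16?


Group into 4-bit nibbles: 0100011111001111
  0100 = 4
  0111 = 7
  1100 = C
  1111 = F
= 0x47CF


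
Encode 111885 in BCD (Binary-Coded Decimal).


Each digit → 4-bit binary:
  1 → 0001
  1 → 0001
  1 → 0001
  8 → 1000
  8 → 1000
  5 → 0101
= 0001 0001 0001 1000 1000 0101


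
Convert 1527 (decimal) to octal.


Divide by 8 repeatedly:
1527 ÷ 8 = 190 remainder 7
190 ÷ 8 = 23 remainder 6
23 ÷ 8 = 2 remainder 7
2 ÷ 8 = 0 remainder 2
Reading remainders bottom-up:
= 0o2767


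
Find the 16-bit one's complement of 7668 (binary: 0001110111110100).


Original: 0001110111110100
Invert all bits:
  bit 0: 0 → 1
  bit 1: 0 → 1
  bit 2: 0 → 1
  bit 3: 1 → 0
  bit 4: 1 → 0
  bit 5: 1 → 0
  bit 6: 0 → 1
  bit 7: 1 → 0
  bit 8: 1 → 0
  bit 9: 1 → 0
  bit 10: 1 → 0
  bit 11: 1 → 0
  bit 12: 0 → 1
  bit 13: 1 → 0
  bit 14: 0 → 1
  bit 15: 0 → 1
= 1110001000001011


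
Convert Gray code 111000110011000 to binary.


Gray code: 111000110011000
MSB stays the same: 1
Each subsequent bit = prev_binary XOR current_gray:
  B[1] = 1 XOR 1 = 0
  B[2] = 0 XOR 1 = 1
  B[3] = 1 XOR 0 = 1
  B[4] = 1 XOR 0 = 1
  B[5] = 1 XOR 0 = 1
  B[6] = 1 XOR 1 = 0
  B[7] = 0 XOR 1 = 1
  B[8] = 1 XOR 0 = 1
  B[9] = 1 XOR 0 = 1
  B[10] = 1 XOR 1 = 0
  B[11] = 0 XOR 1 = 1
  B[12] = 1 XOR 0 = 1
  B[13] = 1 XOR 0 = 1
  B[14] = 1 XOR 0 = 1
= 101111011101111 (24303 decimal)


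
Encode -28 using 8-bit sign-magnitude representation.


Sign bit: 1 (negative)
Magnitude: 28 = 0011100
= 10011100


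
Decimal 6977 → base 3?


Divide by 3 repeatedly:
6977 ÷ 3 = 2325 remainder 2
2325 ÷ 3 = 775 remainder 0
775 ÷ 3 = 258 remainder 1
258 ÷ 3 = 86 remainder 0
86 ÷ 3 = 28 remainder 2
28 ÷ 3 = 9 remainder 1
9 ÷ 3 = 3 remainder 0
3 ÷ 3 = 1 remainder 0
1 ÷ 3 = 0 remainder 1
Reading remainders bottom-up:
= 100120102


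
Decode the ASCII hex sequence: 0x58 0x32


Codes (hex): 0x58 0x32
Per-code ASCII lookup:
  0x58 = 88  (range 65-90: uppercase, 88 - 65 = 23) → 'X'
  0x32 = 50  (range 48-57: digits, 50 - 48 = 2) → '2'
= 'X2'


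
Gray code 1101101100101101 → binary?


Gray code: 1101101100101101
MSB stays the same: 1
Each subsequent bit = prev_binary XOR current_gray:
  B[1] = 1 XOR 1 = 0
  B[2] = 0 XOR 0 = 0
  B[3] = 0 XOR 1 = 1
  B[4] = 1 XOR 1 = 0
  B[5] = 0 XOR 0 = 0
  B[6] = 0 XOR 1 = 1
  B[7] = 1 XOR 1 = 0
  B[8] = 0 XOR 0 = 0
  B[9] = 0 XOR 0 = 0
  B[10] = 0 XOR 1 = 1
  B[11] = 1 XOR 0 = 1
  B[12] = 1 XOR 1 = 0
  B[13] = 0 XOR 1 = 1
  B[14] = 1 XOR 0 = 1
  B[15] = 1 XOR 1 = 0
= 1001001000110110 (37430 decimal)


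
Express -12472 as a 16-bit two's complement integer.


Original: 0011000010111000
Step 1 - Invert all bits: 1100111101000111
Step 2 - Add 1: 1100111101000111 + 1
= 1100111101001000 (represents -12472)


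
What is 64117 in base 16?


Divide by 16 repeatedly:
64117 ÷ 16 = 4007 remainder 5 (5)
4007 ÷ 16 = 250 remainder 7 (7)
250 ÷ 16 = 15 remainder 10 (A)
15 ÷ 16 = 0 remainder 15 (F)
Reading remainders bottom-up:
= 0xFA75


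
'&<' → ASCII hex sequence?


String: '&<'  (2 characters)
Per-character ASCII lookup:
  '&': special character: '&' = 38 → 0x26
  '<': special character: '<' = 60 → 0x3C
= 0x26 0x3C


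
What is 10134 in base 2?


Divide by 2 repeatedly:
10134 ÷ 2 = 5067 remainder 0
5067 ÷ 2 = 2533 remainder 1
2533 ÷ 2 = 1266 remainder 1
1266 ÷ 2 = 633 remainder 0
633 ÷ 2 = 316 remainder 1
316 ÷ 2 = 158 remainder 0
158 ÷ 2 = 79 remainder 0
79 ÷ 2 = 39 remainder 1
39 ÷ 2 = 19 remainder 1
19 ÷ 2 = 9 remainder 1
9 ÷ 2 = 4 remainder 1
4 ÷ 2 = 2 remainder 0
2 ÷ 2 = 1 remainder 0
1 ÷ 2 = 0 remainder 1
Reading remainders bottom-up:
= 10011110010110


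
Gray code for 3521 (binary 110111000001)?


Binary: 110111000001
Gray code: G = B XOR (B >> 1)
B >> 1 = 011011100000
110111000001 XOR 011011100000:
  1 XOR 0 = 1
  1 XOR 1 = 0
  0 XOR 1 = 1
  1 XOR 0 = 1
  1 XOR 1 = 0
  1 XOR 1 = 0
  0 XOR 1 = 1
  0 XOR 0 = 0
  0 XOR 0 = 0
  0 XOR 0 = 0
  0 XOR 0 = 0
  1 XOR 0 = 1
= 101100100001


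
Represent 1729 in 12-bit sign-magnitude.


Sign bit: 0 (positive)
Magnitude: 1729 = 11011000001
= 011011000001


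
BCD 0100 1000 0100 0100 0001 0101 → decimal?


Each 4-bit group → digit:
  0100 → 4
  1000 → 8
  0100 → 4
  0100 → 4
  0001 → 1
  0101 → 5
= 484415


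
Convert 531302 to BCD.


Each digit → 4-bit binary:
  5 → 0101
  3 → 0011
  1 → 0001
  3 → 0011
  0 → 0000
  2 → 0010
= 0101 0011 0001 0011 0000 0010


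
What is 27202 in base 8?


Divide by 8 repeatedly:
27202 ÷ 8 = 3400 remainder 2
3400 ÷ 8 = 425 remainder 0
425 ÷ 8 = 53 remainder 1
53 ÷ 8 = 6 remainder 5
6 ÷ 8 = 0 remainder 6
Reading remainders bottom-up:
= 0o65102


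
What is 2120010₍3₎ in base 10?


Positional values (base 3):
  0 × 3^0 = 0 × 1 = 0
  1 × 3^1 = 1 × 3 = 3
  0 × 3^2 = 0 × 9 = 0
  0 × 3^3 = 0 × 27 = 0
  2 × 3^4 = 2 × 81 = 162
  1 × 3^5 = 1 × 243 = 243
  2 × 3^6 = 2 × 729 = 1458
Sum = 0 + 3 + 0 + 0 + 162 + 243 + 1458
= 1866


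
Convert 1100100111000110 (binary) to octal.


Group into 3-bit groups: 001100100111000110
  001 = 1
  100 = 4
  100 = 4
  111 = 7
  000 = 0
  110 = 6
= 0o144706


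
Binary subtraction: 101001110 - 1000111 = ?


Align and subtract column by column (LSB to MSB, borrowing when needed):
  101001110
- 001000111
  ---------
  col 0: (0 - 0 borrow-in) - 1 → borrow from next column: (0+2) - 1 = 1, borrow out 1
  col 1: (1 - 1 borrow-in) - 1 → borrow from next column: (0+2) - 1 = 1, borrow out 1
  col 2: (1 - 1 borrow-in) - 1 → borrow from next column: (0+2) - 1 = 1, borrow out 1
  col 3: (1 - 1 borrow-in) - 0 → 0 - 0 = 0, borrow out 0
  col 4: (0 - 0 borrow-in) - 0 → 0 - 0 = 0, borrow out 0
  col 5: (0 - 0 borrow-in) - 0 → 0 - 0 = 0, borrow out 0
  col 6: (1 - 0 borrow-in) - 1 → 1 - 1 = 0, borrow out 0
  col 7: (0 - 0 borrow-in) - 0 → 0 - 0 = 0, borrow out 0
  col 8: (1 - 0 borrow-in) - 0 → 1 - 0 = 1, borrow out 0
Reading bits MSB→LSB: 100000111
Strip leading zeros: 100000111
= 100000111


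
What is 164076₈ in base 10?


Positional values:
Position 0: 6 × 8^0 = 6
Position 1: 7 × 8^1 = 56
Position 2: 0 × 8^2 = 0
Position 3: 4 × 8^3 = 2048
Position 4: 6 × 8^4 = 24576
Position 5: 1 × 8^5 = 32768
Sum = 6 + 56 + 0 + 2048 + 24576 + 32768
= 59454


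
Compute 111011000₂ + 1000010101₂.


Align and add column by column (LSB to MSB, carry propagating):
  00111011000
+ 01000010101
  -----------
  col 0: 0 + 1 + 0 (carry in) = 1 → bit 1, carry out 0
  col 1: 0 + 0 + 0 (carry in) = 0 → bit 0, carry out 0
  col 2: 0 + 1 + 0 (carry in) = 1 → bit 1, carry out 0
  col 3: 1 + 0 + 0 (carry in) = 1 → bit 1, carry out 0
  col 4: 1 + 1 + 0 (carry in) = 2 → bit 0, carry out 1
  col 5: 0 + 0 + 1 (carry in) = 1 → bit 1, carry out 0
  col 6: 1 + 0 + 0 (carry in) = 1 → bit 1, carry out 0
  col 7: 1 + 0 + 0 (carry in) = 1 → bit 1, carry out 0
  col 8: 1 + 0 + 0 (carry in) = 1 → bit 1, carry out 0
  col 9: 0 + 1 + 0 (carry in) = 1 → bit 1, carry out 0
  col 10: 0 + 0 + 0 (carry in) = 0 → bit 0, carry out 0
Reading bits MSB→LSB: 01111101101
Strip leading zeros: 1111101101
= 1111101101


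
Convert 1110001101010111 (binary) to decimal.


Positional values:
Bit 0: 1 × 2^0 = 1
Bit 1: 1 × 2^1 = 2
Bit 2: 1 × 2^2 = 4
Bit 4: 1 × 2^4 = 16
Bit 6: 1 × 2^6 = 64
Bit 8: 1 × 2^8 = 256
Bit 9: 1 × 2^9 = 512
Bit 13: 1 × 2^13 = 8192
Bit 14: 1 × 2^14 = 16384
Bit 15: 1 × 2^15 = 32768
Sum = 1 + 2 + 4 + 16 + 64 + 256 + 512 + 8192 + 16384 + 32768
= 58199


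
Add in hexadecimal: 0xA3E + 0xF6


Align and add column by column (LSB to MSB, each column mod 16 with carry):
  0A3E
+ 00F6
  ----
  col 0: E(14) + 6(6) + 0 (carry in) = 20 → 4(4), carry out 1
  col 1: 3(3) + F(15) + 1 (carry in) = 19 → 3(3), carry out 1
  col 2: A(10) + 0(0) + 1 (carry in) = 11 → B(11), carry out 0
  col 3: 0(0) + 0(0) + 0 (carry in) = 0 → 0(0), carry out 0
Reading digits MSB→LSB: 0B34
Strip leading zeros: B34
= 0xB34


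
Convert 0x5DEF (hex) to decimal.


Positional values:
Position 0: F × 16^0 = 15 × 1 = 15
Position 1: E × 16^1 = 14 × 16 = 224
Position 2: D × 16^2 = 13 × 256 = 3328
Position 3: 5 × 16^3 = 5 × 4096 = 20480
Sum = 15 + 224 + 3328 + 20480
= 24047


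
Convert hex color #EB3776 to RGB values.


Hex: #EB3776
R = EB₁₆ = 235
G = 37₁₆ = 55
B = 76₁₆ = 118
= RGB(235, 55, 118)


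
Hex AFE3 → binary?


Each hex digit → 4 binary bits:
  A = 1010
  F = 1111
  E = 1110
  3 = 0011
Concatenate: 1010 1111 1110 0011
= 1010111111100011


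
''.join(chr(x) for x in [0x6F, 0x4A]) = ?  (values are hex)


Codes (hex): 0x6F 0x4A
Per-code ASCII lookup:
  0x6F = 111  (range 97-122: lowercase, 111 - 97 = 14) → 'o'
  0x4A = 74  (range 65-90: uppercase, 74 - 65 = 9) → 'J'
= 'oJ'


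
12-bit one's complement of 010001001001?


Original: 010001001001
Invert all bits:
  bit 0: 0 → 1
  bit 1: 1 → 0
  bit 2: 0 → 1
  bit 3: 0 → 1
  bit 4: 0 → 1
  bit 5: 1 → 0
  bit 6: 0 → 1
  bit 7: 0 → 1
  bit 8: 1 → 0
  bit 9: 0 → 1
  bit 10: 0 → 1
  bit 11: 1 → 0
= 101110110110


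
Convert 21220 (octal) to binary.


Each octal digit → 3 binary bits:
  2 = 010
  1 = 001
  2 = 010
  2 = 010
  0 = 000
Concatenate: 010 001 010 010 000
= 010001010010000


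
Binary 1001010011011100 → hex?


Group into 4-bit nibbles: 1001010011011100
  1001 = 9
  0100 = 4
  1101 = D
  1100 = C
= 0x94DC


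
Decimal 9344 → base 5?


Divide by 5 repeatedly:
9344 ÷ 5 = 1868 remainder 4
1868 ÷ 5 = 373 remainder 3
373 ÷ 5 = 74 remainder 3
74 ÷ 5 = 14 remainder 4
14 ÷ 5 = 2 remainder 4
2 ÷ 5 = 0 remainder 2
Reading remainders bottom-up:
= 244334


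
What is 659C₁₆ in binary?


Each hex digit → 4 binary bits:
  6 = 0110
  5 = 0101
  9 = 1001
  C = 1100
Concatenate: 0110 0101 1001 1100
= 0110010110011100


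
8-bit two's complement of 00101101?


Original: 00101101
Step 1 - Invert all bits: 11010010
Step 2 - Add 1: 11010010 + 1
= 11010011 (represents -45)


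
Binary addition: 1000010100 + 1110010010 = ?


Align and add column by column (LSB to MSB, carry propagating):
  01000010100
+ 01110010010
  -----------
  col 0: 0 + 0 + 0 (carry in) = 0 → bit 0, carry out 0
  col 1: 0 + 1 + 0 (carry in) = 1 → bit 1, carry out 0
  col 2: 1 + 0 + 0 (carry in) = 1 → bit 1, carry out 0
  col 3: 0 + 0 + 0 (carry in) = 0 → bit 0, carry out 0
  col 4: 1 + 1 + 0 (carry in) = 2 → bit 0, carry out 1
  col 5: 0 + 0 + 1 (carry in) = 1 → bit 1, carry out 0
  col 6: 0 + 0 + 0 (carry in) = 0 → bit 0, carry out 0
  col 7: 0 + 1 + 0 (carry in) = 1 → bit 1, carry out 0
  col 8: 0 + 1 + 0 (carry in) = 1 → bit 1, carry out 0
  col 9: 1 + 1 + 0 (carry in) = 2 → bit 0, carry out 1
  col 10: 0 + 0 + 1 (carry in) = 1 → bit 1, carry out 0
Reading bits MSB→LSB: 10110100110
Strip leading zeros: 10110100110
= 10110100110


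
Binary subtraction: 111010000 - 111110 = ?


Align and subtract column by column (LSB to MSB, borrowing when needed):
  111010000
- 000111110
  ---------
  col 0: (0 - 0 borrow-in) - 0 → 0 - 0 = 0, borrow out 0
  col 1: (0 - 0 borrow-in) - 1 → borrow from next column: (0+2) - 1 = 1, borrow out 1
  col 2: (0 - 1 borrow-in) - 1 → borrow from next column: (-1+2) - 1 = 0, borrow out 1
  col 3: (0 - 1 borrow-in) - 1 → borrow from next column: (-1+2) - 1 = 0, borrow out 1
  col 4: (1 - 1 borrow-in) - 1 → borrow from next column: (0+2) - 1 = 1, borrow out 1
  col 5: (0 - 1 borrow-in) - 1 → borrow from next column: (-1+2) - 1 = 0, borrow out 1
  col 6: (1 - 1 borrow-in) - 0 → 0 - 0 = 0, borrow out 0
  col 7: (1 - 0 borrow-in) - 0 → 1 - 0 = 1, borrow out 0
  col 8: (1 - 0 borrow-in) - 0 → 1 - 0 = 1, borrow out 0
Reading bits MSB→LSB: 110010010
Strip leading zeros: 110010010
= 110010010


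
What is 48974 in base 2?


Divide by 2 repeatedly:
48974 ÷ 2 = 24487 remainder 0
24487 ÷ 2 = 12243 remainder 1
12243 ÷ 2 = 6121 remainder 1
6121 ÷ 2 = 3060 remainder 1
3060 ÷ 2 = 1530 remainder 0
1530 ÷ 2 = 765 remainder 0
765 ÷ 2 = 382 remainder 1
382 ÷ 2 = 191 remainder 0
191 ÷ 2 = 95 remainder 1
95 ÷ 2 = 47 remainder 1
47 ÷ 2 = 23 remainder 1
23 ÷ 2 = 11 remainder 1
11 ÷ 2 = 5 remainder 1
5 ÷ 2 = 2 remainder 1
2 ÷ 2 = 1 remainder 0
1 ÷ 2 = 0 remainder 1
Reading remainders bottom-up:
= 1011111101001110


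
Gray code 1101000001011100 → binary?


Gray code: 1101000001011100
MSB stays the same: 1
Each subsequent bit = prev_binary XOR current_gray:
  B[1] = 1 XOR 1 = 0
  B[2] = 0 XOR 0 = 0
  B[3] = 0 XOR 1 = 1
  B[4] = 1 XOR 0 = 1
  B[5] = 1 XOR 0 = 1
  B[6] = 1 XOR 0 = 1
  B[7] = 1 XOR 0 = 1
  B[8] = 1 XOR 0 = 1
  B[9] = 1 XOR 1 = 0
  B[10] = 0 XOR 0 = 0
  B[11] = 0 XOR 1 = 1
  B[12] = 1 XOR 1 = 0
  B[13] = 0 XOR 1 = 1
  B[14] = 1 XOR 0 = 1
  B[15] = 1 XOR 0 = 1
= 1001111110010111 (40855 decimal)


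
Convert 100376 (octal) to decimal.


Positional values:
Position 0: 6 × 8^0 = 6
Position 1: 7 × 8^1 = 56
Position 2: 3 × 8^2 = 192
Position 3: 0 × 8^3 = 0
Position 4: 0 × 8^4 = 0
Position 5: 1 × 8^5 = 32768
Sum = 6 + 56 + 192 + 0 + 0 + 32768
= 33022


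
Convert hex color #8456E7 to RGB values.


Hex: #8456E7
R = 84₁₆ = 132
G = 56₁₆ = 86
B = E7₁₆ = 231
= RGB(132, 86, 231)


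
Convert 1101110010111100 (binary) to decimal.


Positional values:
Bit 2: 1 × 2^2 = 4
Bit 3: 1 × 2^3 = 8
Bit 4: 1 × 2^4 = 16
Bit 5: 1 × 2^5 = 32
Bit 7: 1 × 2^7 = 128
Bit 10: 1 × 2^10 = 1024
Bit 11: 1 × 2^11 = 2048
Bit 12: 1 × 2^12 = 4096
Bit 14: 1 × 2^14 = 16384
Bit 15: 1 × 2^15 = 32768
Sum = 4 + 8 + 16 + 32 + 128 + 1024 + 2048 + 4096 + 16384 + 32768
= 56508


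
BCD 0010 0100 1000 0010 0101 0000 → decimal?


Each 4-bit group → digit:
  0010 → 2
  0100 → 4
  1000 → 8
  0010 → 2
  0101 → 5
  0000 → 0
= 248250


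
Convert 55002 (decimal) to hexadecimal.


Divide by 16 repeatedly:
55002 ÷ 16 = 3437 remainder 10 (A)
3437 ÷ 16 = 214 remainder 13 (D)
214 ÷ 16 = 13 remainder 6 (6)
13 ÷ 16 = 0 remainder 13 (D)
Reading remainders bottom-up:
= 0xD6DA


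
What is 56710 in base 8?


Divide by 8 repeatedly:
56710 ÷ 8 = 7088 remainder 6
7088 ÷ 8 = 886 remainder 0
886 ÷ 8 = 110 remainder 6
110 ÷ 8 = 13 remainder 6
13 ÷ 8 = 1 remainder 5
1 ÷ 8 = 0 remainder 1
Reading remainders bottom-up:
= 0o156606


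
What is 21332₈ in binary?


Each octal digit → 3 binary bits:
  2 = 010
  1 = 001
  3 = 011
  3 = 011
  2 = 010
Concatenate: 010 001 011 011 010
= 010001011011010


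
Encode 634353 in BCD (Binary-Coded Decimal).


Each digit → 4-bit binary:
  6 → 0110
  3 → 0011
  4 → 0100
  3 → 0011
  5 → 0101
  3 → 0011
= 0110 0011 0100 0011 0101 0011


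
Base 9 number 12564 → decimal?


Positional values (base 9):
  4 × 9^0 = 4 × 1 = 4
  6 × 9^1 = 6 × 9 = 54
  5 × 9^2 = 5 × 81 = 405
  2 × 9^3 = 2 × 729 = 1458
  1 × 9^4 = 1 × 6561 = 6561
Sum = 4 + 54 + 405 + 1458 + 6561
= 8482


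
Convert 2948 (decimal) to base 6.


Divide by 6 repeatedly:
2948 ÷ 6 = 491 remainder 2
491 ÷ 6 = 81 remainder 5
81 ÷ 6 = 13 remainder 3
13 ÷ 6 = 2 remainder 1
2 ÷ 6 = 0 remainder 2
Reading remainders bottom-up:
= 21352


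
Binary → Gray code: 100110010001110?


Binary: 100110010001110
Gray code: G = B XOR (B >> 1)
B >> 1 = 010011001000111
100110010001110 XOR 010011001000111:
  1 XOR 0 = 1
  0 XOR 1 = 1
  0 XOR 0 = 0
  1 XOR 0 = 1
  1 XOR 1 = 0
  0 XOR 1 = 1
  0 XOR 0 = 0
  1 XOR 0 = 1
  0 XOR 1 = 1
  0 XOR 0 = 0
  0 XOR 0 = 0
  1 XOR 0 = 1
  1 XOR 1 = 0
  1 XOR 1 = 0
  0 XOR 1 = 1
= 110101011001001


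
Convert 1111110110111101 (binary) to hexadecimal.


Group into 4-bit nibbles: 1111110110111101
  1111 = F
  1101 = D
  1011 = B
  1101 = D
= 0xFDBD


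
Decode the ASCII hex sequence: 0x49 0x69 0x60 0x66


Codes (hex): 0x49 0x69 0x60 0x66
Per-code ASCII lookup:
  0x49 = 73  (range 65-90: uppercase, 73 - 65 = 8) → 'I'
  0x69 = 105  (range 97-122: lowercase, 105 - 97 = 8) → 'i'
  0x60 = 96  (special character) → '`'
  0x66 = 102  (range 97-122: lowercase, 102 - 97 = 5) → 'f'
= 'Ii`f'


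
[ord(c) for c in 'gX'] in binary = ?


String: 'gX'  (2 characters)
Per-character ASCII lookup:
  'g': lowercase starts at 97: 'g' = 97 + 6 = 103 → 1100111
  'X': uppercase starts at 65: 'X' = 65 + 23 = 88 → 1011000
= 1100111 1011000


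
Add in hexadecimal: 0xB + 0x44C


Align and add column by column (LSB to MSB, each column mod 16 with carry):
  000B
+ 044C
  ----
  col 0: B(11) + C(12) + 0 (carry in) = 23 → 7(7), carry out 1
  col 1: 0(0) + 4(4) + 1 (carry in) = 5 → 5(5), carry out 0
  col 2: 0(0) + 4(4) + 0 (carry in) = 4 → 4(4), carry out 0
  col 3: 0(0) + 0(0) + 0 (carry in) = 0 → 0(0), carry out 0
Reading digits MSB→LSB: 0457
Strip leading zeros: 457
= 0x457


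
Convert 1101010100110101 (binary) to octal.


Group into 3-bit groups: 001101010100110101
  001 = 1
  101 = 5
  010 = 2
  100 = 4
  110 = 6
  101 = 5
= 0o152465


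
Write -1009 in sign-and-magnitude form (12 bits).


Sign bit: 1 (negative)
Magnitude: 1009 = 01111110001
= 101111110001


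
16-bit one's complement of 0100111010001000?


Original: 0100111010001000
Invert all bits:
  bit 0: 0 → 1
  bit 1: 1 → 0
  bit 2: 0 → 1
  bit 3: 0 → 1
  bit 4: 1 → 0
  bit 5: 1 → 0
  bit 6: 1 → 0
  bit 7: 0 → 1
  bit 8: 1 → 0
  bit 9: 0 → 1
  bit 10: 0 → 1
  bit 11: 0 → 1
  bit 12: 1 → 0
  bit 13: 0 → 1
  bit 14: 0 → 1
  bit 15: 0 → 1
= 1011000101110111


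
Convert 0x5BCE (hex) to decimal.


Positional values:
Position 0: E × 16^0 = 14 × 1 = 14
Position 1: C × 16^1 = 12 × 16 = 192
Position 2: B × 16^2 = 11 × 256 = 2816
Position 3: 5 × 16^3 = 5 × 4096 = 20480
Sum = 14 + 192 + 2816 + 20480
= 23502


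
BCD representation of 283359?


Each digit → 4-bit binary:
  2 → 0010
  8 → 1000
  3 → 0011
  3 → 0011
  5 → 0101
  9 → 1001
= 0010 1000 0011 0011 0101 1001


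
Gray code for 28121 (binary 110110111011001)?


Binary: 110110111011001
Gray code: G = B XOR (B >> 1)
B >> 1 = 011011011101100
110110111011001 XOR 011011011101100:
  1 XOR 0 = 1
  1 XOR 1 = 0
  0 XOR 1 = 1
  1 XOR 0 = 1
  1 XOR 1 = 0
  0 XOR 1 = 1
  1 XOR 0 = 1
  1 XOR 1 = 0
  1 XOR 1 = 0
  0 XOR 1 = 1
  1 XOR 0 = 1
  1 XOR 1 = 0
  0 XOR 1 = 1
  0 XOR 0 = 0
  1 XOR 0 = 1
= 101101100110101


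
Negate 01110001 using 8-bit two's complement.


Original: 01110001
Step 1 - Invert all bits: 10001110
Step 2 - Add 1: 10001110 + 1
= 10001111 (represents -113)


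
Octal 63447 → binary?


Each octal digit → 3 binary bits:
  6 = 110
  3 = 011
  4 = 100
  4 = 100
  7 = 111
Concatenate: 110 011 100 100 111
= 110011100100111


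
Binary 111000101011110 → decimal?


Positional values:
Bit 1: 1 × 2^1 = 2
Bit 2: 1 × 2^2 = 4
Bit 3: 1 × 2^3 = 8
Bit 4: 1 × 2^4 = 16
Bit 6: 1 × 2^6 = 64
Bit 8: 1 × 2^8 = 256
Bit 12: 1 × 2^12 = 4096
Bit 13: 1 × 2^13 = 8192
Bit 14: 1 × 2^14 = 16384
Sum = 2 + 4 + 8 + 16 + 64 + 256 + 4096 + 8192 + 16384
= 29022


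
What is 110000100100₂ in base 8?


Group into 3-bit groups: 110000100100
  110 = 6
  000 = 0
  100 = 4
  100 = 4
= 0o6044


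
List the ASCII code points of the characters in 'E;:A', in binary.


String: 'E;:A'  (4 characters)
Per-character ASCII lookup:
  'E': uppercase starts at 65: 'E' = 65 + 4 = 69 → 1000101
  ';': special character: ';' = 59 → 111011
  ':': special character: ':' = 58 → 111010
  'A': uppercase starts at 65: 'A' = 65 + 0 = 65 → 1000001
= 1000101 111011 111010 1000001


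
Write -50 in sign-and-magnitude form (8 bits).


Sign bit: 1 (negative)
Magnitude: 50 = 0110010
= 10110010


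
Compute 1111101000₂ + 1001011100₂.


Align and add column by column (LSB to MSB, carry propagating):
  01111101000
+ 01001011100
  -----------
  col 0: 0 + 0 + 0 (carry in) = 0 → bit 0, carry out 0
  col 1: 0 + 0 + 0 (carry in) = 0 → bit 0, carry out 0
  col 2: 0 + 1 + 0 (carry in) = 1 → bit 1, carry out 0
  col 3: 1 + 1 + 0 (carry in) = 2 → bit 0, carry out 1
  col 4: 0 + 1 + 1 (carry in) = 2 → bit 0, carry out 1
  col 5: 1 + 0 + 1 (carry in) = 2 → bit 0, carry out 1
  col 6: 1 + 1 + 1 (carry in) = 3 → bit 1, carry out 1
  col 7: 1 + 0 + 1 (carry in) = 2 → bit 0, carry out 1
  col 8: 1 + 0 + 1 (carry in) = 2 → bit 0, carry out 1
  col 9: 1 + 1 + 1 (carry in) = 3 → bit 1, carry out 1
  col 10: 0 + 0 + 1 (carry in) = 1 → bit 1, carry out 0
Reading bits MSB→LSB: 11001000100
Strip leading zeros: 11001000100
= 11001000100


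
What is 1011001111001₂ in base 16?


Group into 4-bit nibbles: 0001011001111001
  0001 = 1
  0110 = 6
  0111 = 7
  1001 = 9
= 0x1679


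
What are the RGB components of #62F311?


Hex: #62F311
R = 62₁₆ = 98
G = F3₁₆ = 243
B = 11₁₆ = 17
= RGB(98, 243, 17)


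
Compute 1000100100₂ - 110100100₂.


Align and subtract column by column (LSB to MSB, borrowing when needed):
  1000100100
- 0110100100
  ----------
  col 0: (0 - 0 borrow-in) - 0 → 0 - 0 = 0, borrow out 0
  col 1: (0 - 0 borrow-in) - 0 → 0 - 0 = 0, borrow out 0
  col 2: (1 - 0 borrow-in) - 1 → 1 - 1 = 0, borrow out 0
  col 3: (0 - 0 borrow-in) - 0 → 0 - 0 = 0, borrow out 0
  col 4: (0 - 0 borrow-in) - 0 → 0 - 0 = 0, borrow out 0
  col 5: (1 - 0 borrow-in) - 1 → 1 - 1 = 0, borrow out 0
  col 6: (0 - 0 borrow-in) - 0 → 0 - 0 = 0, borrow out 0
  col 7: (0 - 0 borrow-in) - 1 → borrow from next column: (0+2) - 1 = 1, borrow out 1
  col 8: (0 - 1 borrow-in) - 1 → borrow from next column: (-1+2) - 1 = 0, borrow out 1
  col 9: (1 - 1 borrow-in) - 0 → 0 - 0 = 0, borrow out 0
Reading bits MSB→LSB: 0010000000
Strip leading zeros: 10000000
= 10000000


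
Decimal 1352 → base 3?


Divide by 3 repeatedly:
1352 ÷ 3 = 450 remainder 2
450 ÷ 3 = 150 remainder 0
150 ÷ 3 = 50 remainder 0
50 ÷ 3 = 16 remainder 2
16 ÷ 3 = 5 remainder 1
5 ÷ 3 = 1 remainder 2
1 ÷ 3 = 0 remainder 1
Reading remainders bottom-up:
= 1212002


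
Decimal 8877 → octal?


Divide by 8 repeatedly:
8877 ÷ 8 = 1109 remainder 5
1109 ÷ 8 = 138 remainder 5
138 ÷ 8 = 17 remainder 2
17 ÷ 8 = 2 remainder 1
2 ÷ 8 = 0 remainder 2
Reading remainders bottom-up:
= 0o21255


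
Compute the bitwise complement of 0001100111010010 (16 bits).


Original: 0001100111010010
Invert all bits:
  bit 0: 0 → 1
  bit 1: 0 → 1
  bit 2: 0 → 1
  bit 3: 1 → 0
  bit 4: 1 → 0
  bit 5: 0 → 1
  bit 6: 0 → 1
  bit 7: 1 → 0
  bit 8: 1 → 0
  bit 9: 1 → 0
  bit 10: 0 → 1
  bit 11: 1 → 0
  bit 12: 0 → 1
  bit 13: 0 → 1
  bit 14: 1 → 0
  bit 15: 0 → 1
= 1110011000101101


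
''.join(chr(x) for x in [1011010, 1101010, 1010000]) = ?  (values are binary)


Codes (binary): 1011010 1101010 1010000
Per-code ASCII lookup:
  1011010 = 90  (range 65-90: uppercase, 90 - 65 = 25) → 'Z'
  1101010 = 106  (range 97-122: lowercase, 106 - 97 = 9) → 'j'
  1010000 = 80  (range 65-90: uppercase, 80 - 65 = 15) → 'P'
= 'ZjP'


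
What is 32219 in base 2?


Divide by 2 repeatedly:
32219 ÷ 2 = 16109 remainder 1
16109 ÷ 2 = 8054 remainder 1
8054 ÷ 2 = 4027 remainder 0
4027 ÷ 2 = 2013 remainder 1
2013 ÷ 2 = 1006 remainder 1
1006 ÷ 2 = 503 remainder 0
503 ÷ 2 = 251 remainder 1
251 ÷ 2 = 125 remainder 1
125 ÷ 2 = 62 remainder 1
62 ÷ 2 = 31 remainder 0
31 ÷ 2 = 15 remainder 1
15 ÷ 2 = 7 remainder 1
7 ÷ 2 = 3 remainder 1
3 ÷ 2 = 1 remainder 1
1 ÷ 2 = 0 remainder 1
Reading remainders bottom-up:
= 111110111011011


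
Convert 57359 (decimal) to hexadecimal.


Divide by 16 repeatedly:
57359 ÷ 16 = 3584 remainder 15 (F)
3584 ÷ 16 = 224 remainder 0 (0)
224 ÷ 16 = 14 remainder 0 (0)
14 ÷ 16 = 0 remainder 14 (E)
Reading remainders bottom-up:
= 0xE00F


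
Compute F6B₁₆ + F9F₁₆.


Align and add column by column (LSB to MSB, each column mod 16 with carry):
  0F6B
+ 0F9F
  ----
  col 0: B(11) + F(15) + 0 (carry in) = 26 → A(10), carry out 1
  col 1: 6(6) + 9(9) + 1 (carry in) = 16 → 0(0), carry out 1
  col 2: F(15) + F(15) + 1 (carry in) = 31 → F(15), carry out 1
  col 3: 0(0) + 0(0) + 1 (carry in) = 1 → 1(1), carry out 0
Reading digits MSB→LSB: 1F0A
Strip leading zeros: 1F0A
= 0x1F0A


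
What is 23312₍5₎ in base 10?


Positional values (base 5):
  2 × 5^0 = 2 × 1 = 2
  1 × 5^1 = 1 × 5 = 5
  3 × 5^2 = 3 × 25 = 75
  3 × 5^3 = 3 × 125 = 375
  2 × 5^4 = 2 × 625 = 1250
Sum = 2 + 5 + 75 + 375 + 1250
= 1707


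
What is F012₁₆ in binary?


Each hex digit → 4 binary bits:
  F = 1111
  0 = 0000
  1 = 0001
  2 = 0010
Concatenate: 1111 0000 0001 0010
= 1111000000010010


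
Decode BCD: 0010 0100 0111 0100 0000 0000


Each 4-bit group → digit:
  0010 → 2
  0100 → 4
  0111 → 7
  0100 → 4
  0000 → 0
  0000 → 0
= 247400


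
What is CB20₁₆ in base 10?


Positional values:
Position 0: 0 × 16^0 = 0 × 1 = 0
Position 1: 2 × 16^1 = 2 × 16 = 32
Position 2: B × 16^2 = 11 × 256 = 2816
Position 3: C × 16^3 = 12 × 4096 = 49152
Sum = 0 + 32 + 2816 + 49152
= 52000


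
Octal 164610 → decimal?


Positional values:
Position 0: 0 × 8^0 = 0
Position 1: 1 × 8^1 = 8
Position 2: 6 × 8^2 = 384
Position 3: 4 × 8^3 = 2048
Position 4: 6 × 8^4 = 24576
Position 5: 1 × 8^5 = 32768
Sum = 0 + 8 + 384 + 2048 + 24576 + 32768
= 59784


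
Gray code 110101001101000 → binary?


Gray code: 110101001101000
MSB stays the same: 1
Each subsequent bit = prev_binary XOR current_gray:
  B[1] = 1 XOR 1 = 0
  B[2] = 0 XOR 0 = 0
  B[3] = 0 XOR 1 = 1
  B[4] = 1 XOR 0 = 1
  B[5] = 1 XOR 1 = 0
  B[6] = 0 XOR 0 = 0
  B[7] = 0 XOR 0 = 0
  B[8] = 0 XOR 1 = 1
  B[9] = 1 XOR 1 = 0
  B[10] = 0 XOR 0 = 0
  B[11] = 0 XOR 1 = 1
  B[12] = 1 XOR 0 = 1
  B[13] = 1 XOR 0 = 1
  B[14] = 1 XOR 0 = 1
= 100110001001111 (19535 decimal)
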